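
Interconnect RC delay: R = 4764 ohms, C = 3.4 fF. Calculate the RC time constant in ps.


Step 1: tau = R * C
Step 2: tau = 4764 * 3.4 fF = 4764 * 3.4e-15 F
Step 3: tau = 1.61976e-11 s = 16.1976 ps

16.1976


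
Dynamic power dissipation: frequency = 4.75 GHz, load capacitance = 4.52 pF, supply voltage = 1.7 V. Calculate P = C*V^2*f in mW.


Step 1: V^2 = 1.7^2 = 2.89 V^2
Step 2: P = C*V^2*f = 4.52e-12 F * 2.89 * 4.75e9 Hz
Step 3: P = 6.20483e-02 W
Step 4: P = 62.048 mW

62.048


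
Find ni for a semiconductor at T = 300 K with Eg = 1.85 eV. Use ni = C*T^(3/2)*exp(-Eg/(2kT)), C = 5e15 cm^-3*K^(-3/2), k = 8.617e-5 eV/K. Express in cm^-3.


Step 1: Compute kT = 8.617e-5 * 300 = 0.025851 eV
Step 2: Exponent = -Eg/(2kT) = -1.85/(2*0.025851) = -35.78198
Step 3: T^(3/2) = 300^1.5 = 5196.15
Step 4: ni = 5e15 * 5196.15 * exp(-35.78198) = 7.49e+03 cm^-3

7.49e+03


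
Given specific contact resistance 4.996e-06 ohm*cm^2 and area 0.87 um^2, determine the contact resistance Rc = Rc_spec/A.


Step 1: Convert area to cm^2: 0.87 um^2 = 8.7000e-09 cm^2
Step 2: Rc = Rc_spec / A = 4.996e-06 / 8.7000e-09
Step 3: Rc = 5.74e+02 ohms

5.74e+02


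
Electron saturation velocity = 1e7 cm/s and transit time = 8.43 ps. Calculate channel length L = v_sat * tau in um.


Step 1: tau in seconds = 8.43 ps * 1e-12 = 8.4300e-12 s
Step 2: L = v_sat * tau = 1e7 * 8.4300e-12 = 8.4300e-05 cm
Step 3: L in um = 8.4300e-05 * 1e4 = 0.843 um

0.843


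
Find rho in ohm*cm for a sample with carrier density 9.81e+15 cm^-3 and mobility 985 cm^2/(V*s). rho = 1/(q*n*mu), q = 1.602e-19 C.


Step 1: sigma = q * n * mu = 1.602e-19 * 9.81e+15 * 985 = 1.54799e+00 S/cm
Step 2: rho = 1 / sigma = 1 / 1.54799e+00 = 0.646 ohm*cm

0.646


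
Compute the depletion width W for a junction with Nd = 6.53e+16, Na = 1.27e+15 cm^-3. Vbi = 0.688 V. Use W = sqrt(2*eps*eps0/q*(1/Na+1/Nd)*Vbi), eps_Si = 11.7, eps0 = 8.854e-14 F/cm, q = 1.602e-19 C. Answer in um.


Step 1: 1/Na + 1/Nd = 1/1.27e+15 + 1/6.53e+16 = 8.02716e-16
Step 2: 2*eps*eps0/q = 2*11.7*8.854e-14/1.602e-19 = 1.293281e+07
Step 3: W^2 = 1.293281e+07 * 8.02716e-16 * 0.688 = 7.14238e-09
Step 4: W = sqrt(7.14238e-09) = 8.451e-05 cm = 0.8451 um

0.8451


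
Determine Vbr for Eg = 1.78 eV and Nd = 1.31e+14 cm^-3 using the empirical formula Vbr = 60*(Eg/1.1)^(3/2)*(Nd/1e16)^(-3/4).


Step 1: Eg/1.1 = 1.78/1.1 = 1.618182
Step 2: (Eg/1.1)^1.5 = 1.618182^1.5 = 2.058453
Step 3: (Nd/1e16)^(-0.75) = (0.0131)^(-0.75) = 25.825369
Step 4: Vbr = 60 * 2.058453 * 25.825369 = 3189.6 V

3189.6


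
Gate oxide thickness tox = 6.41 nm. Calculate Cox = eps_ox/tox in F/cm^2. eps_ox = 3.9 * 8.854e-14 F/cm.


Step 1: eps_ox = 3.9 * 8.854e-14 = 3.45306e-13 F/cm
Step 2: tox in cm = 6.41 nm * 1e-7 = 6.4100e-07 cm
Step 3: Cox = 3.45306e-13 / 6.4100e-07 = 5.39e-07 F/cm^2

5.39e-07


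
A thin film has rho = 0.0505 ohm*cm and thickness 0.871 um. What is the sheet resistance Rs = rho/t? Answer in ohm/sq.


Step 1: Convert thickness to cm: t = 0.871 um = 8.7100e-05 cm
Step 2: Rs = rho / t = 0.0505 / 8.7100e-05
Step 3: Rs = 579.8 ohm/sq

579.8


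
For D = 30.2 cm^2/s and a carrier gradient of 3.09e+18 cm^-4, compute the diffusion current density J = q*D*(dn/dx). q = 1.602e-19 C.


Step 1: J = q * D * (dn/dx)
Step 2: J = 1.602e-19 * 30.2 * 3.09e+18
Step 3: J = 1.49e+01 A/cm^2

1.49e+01


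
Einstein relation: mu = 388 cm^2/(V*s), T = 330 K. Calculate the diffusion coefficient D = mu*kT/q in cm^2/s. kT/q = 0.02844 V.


Step 1: D = mu * (kT/q)
Step 2: D = 388 * 0.02844
Step 3: D = 11.03 cm^2/s

11.03


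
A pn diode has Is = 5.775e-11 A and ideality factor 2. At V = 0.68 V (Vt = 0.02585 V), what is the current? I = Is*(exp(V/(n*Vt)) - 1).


Step 1: V/(n*Vt) = 0.68/(2*0.02585) = 13.1528
Step 2: exp(13.1528) = 5.1545e+05
Step 3: I = 5.775e-11 * (5.1545e+05 - 1) = 2.98e-05 A

2.98e-05


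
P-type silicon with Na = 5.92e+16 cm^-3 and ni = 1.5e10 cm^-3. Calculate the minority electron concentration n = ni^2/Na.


Step 1: Majority hole concentration p ≈ Na = 5.92e+16 cm^-3
Step 2: n = ni^2 / Na = (1.5e10)^2 / 5.92e+16
Step 3: n = 3.80e+03 cm^-3

3.80e+03


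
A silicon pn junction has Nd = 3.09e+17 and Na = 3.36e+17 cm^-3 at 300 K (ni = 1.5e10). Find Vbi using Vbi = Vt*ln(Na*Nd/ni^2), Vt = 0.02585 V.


Step 1: Compute Na*Nd/ni^2 = 3.36e+17 * 3.09e+17 / (1.5e10)^2 = 4.6144e+14
Step 2: ln(4.6144e+14) = 33.7654
Step 3: Vbi = 0.02585 * 33.7654 = 0.873 V

0.873


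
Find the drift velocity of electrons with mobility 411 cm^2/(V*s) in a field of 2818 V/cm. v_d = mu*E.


Step 1: v_d = mu * E
Step 2: v_d = 411 * 2818 = 1158198
Step 3: v_d = 1.16e+06 cm/s

1.16e+06


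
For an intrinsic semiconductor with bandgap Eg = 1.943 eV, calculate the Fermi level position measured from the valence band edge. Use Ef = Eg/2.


Step 1: For an intrinsic semiconductor, the Fermi level sits at midgap.
Step 2: Ef = Eg / 2 = 1.943 / 2 = 0.9715 eV

0.9715


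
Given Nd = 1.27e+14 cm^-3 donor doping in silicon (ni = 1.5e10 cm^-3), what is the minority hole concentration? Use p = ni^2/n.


Step 1: Since Nd >> ni, n ≈ Nd = 1.27e+14 cm^-3
Step 2: p = ni^2 / n = (1.5e10)^2 / 1.27e+14
Step 3: p = 2.25e20 / 1.27e+14 = 1.77e+06 cm^-3

1.77e+06


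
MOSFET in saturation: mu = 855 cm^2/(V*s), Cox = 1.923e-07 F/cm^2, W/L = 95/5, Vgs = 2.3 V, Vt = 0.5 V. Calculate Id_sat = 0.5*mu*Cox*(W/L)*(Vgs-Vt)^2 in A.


Step 1: Overdrive voltage Vov = Vgs - Vt = 2.3 - 0.5 = 1.8 V
Step 2: W/L = 95/5 = 19
Step 3: Id = 0.5 * 855 * 1.923e-07 * 19 * 1.8^2
Step 4: Id = 5.06e-03 A

5.06e-03


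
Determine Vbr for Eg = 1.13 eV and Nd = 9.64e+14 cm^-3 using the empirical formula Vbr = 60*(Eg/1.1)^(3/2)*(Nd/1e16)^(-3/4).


Step 1: Eg/1.1 = 1.13/1.1 = 1.027273
Step 2: (Eg/1.1)^1.5 = 1.027273^1.5 = 1.041187
Step 3: (Nd/1e16)^(-0.75) = (0.0964)^(-0.75) = 5.780191
Step 4: Vbr = 60 * 1.041187 * 5.780191 = 361.1 V

361.1


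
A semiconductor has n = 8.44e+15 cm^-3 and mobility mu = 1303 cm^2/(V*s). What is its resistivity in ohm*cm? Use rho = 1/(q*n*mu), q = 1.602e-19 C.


Step 1: sigma = q * n * mu = 1.602e-19 * 8.44e+15 * 1303 = 1.76177e+00 S/cm
Step 2: rho = 1 / sigma = 1 / 1.76177e+00 = 0.5676 ohm*cm

0.5676


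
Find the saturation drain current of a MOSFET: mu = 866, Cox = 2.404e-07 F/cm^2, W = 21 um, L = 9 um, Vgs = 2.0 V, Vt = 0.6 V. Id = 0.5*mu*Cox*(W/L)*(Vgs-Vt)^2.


Step 1: Overdrive voltage Vov = Vgs - Vt = 2.0 - 0.6 = 1.4 V
Step 2: W/L = 21/9 = 2.33333
Step 3: Id = 0.5 * 866 * 2.404e-07 * 2.33333 * 1.4^2
Step 4: Id = 4.76e-04 A

4.76e-04


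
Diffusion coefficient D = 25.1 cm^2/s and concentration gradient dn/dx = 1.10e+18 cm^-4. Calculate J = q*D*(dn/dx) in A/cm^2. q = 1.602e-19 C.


Step 1: J = q * D * (dn/dx)
Step 2: J = 1.602e-19 * 25.1 * 1.10e+18
Step 3: J = 4.42e+00 A/cm^2

4.42e+00


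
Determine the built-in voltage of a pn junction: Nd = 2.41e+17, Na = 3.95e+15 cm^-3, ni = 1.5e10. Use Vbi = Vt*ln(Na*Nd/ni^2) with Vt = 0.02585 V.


Step 1: Compute Na*Nd/ni^2 = 3.95e+15 * 2.41e+17 / (1.5e10)^2 = 4.2309e+12
Step 2: ln(4.2309e+12) = 29.0734
Step 3: Vbi = 0.02585 * 29.0734 = 0.752 V

0.752


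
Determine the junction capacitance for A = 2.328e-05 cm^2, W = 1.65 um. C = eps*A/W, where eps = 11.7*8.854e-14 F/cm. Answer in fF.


Step 1: eps_Si = 11.7 * 8.854e-14 = 1.035918e-12 F/cm
Step 2: W in cm = 1.65 * 1e-4 = 1.65e-04 cm
Step 3: C = 1.035918e-12 * 2.328e-05 / 1.65e-04 = 1.461586e-13 F
Step 4: C = 146.16 fF

146.16


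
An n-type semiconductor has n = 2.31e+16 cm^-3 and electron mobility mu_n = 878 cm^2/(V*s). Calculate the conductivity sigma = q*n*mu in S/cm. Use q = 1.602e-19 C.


Step 1: sigma = q * n * mu
Step 2: sigma = 1.602e-19 * 2.31e+16 * 878
Step 3: sigma = 3.249e+00 S/cm

3.249e+00


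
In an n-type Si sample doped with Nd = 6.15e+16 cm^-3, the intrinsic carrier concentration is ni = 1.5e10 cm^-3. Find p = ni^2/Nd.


Step 1: Since Nd >> ni, n ≈ Nd = 6.15e+16 cm^-3
Step 2: p = ni^2 / n = (1.5e10)^2 / 6.15e+16
Step 3: p = 2.25e20 / 6.15e+16 = 3.66e+03 cm^-3

3.66e+03


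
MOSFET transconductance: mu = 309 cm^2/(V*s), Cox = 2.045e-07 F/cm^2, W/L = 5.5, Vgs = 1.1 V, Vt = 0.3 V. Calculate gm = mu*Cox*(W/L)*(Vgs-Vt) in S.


Step 1: Vov = Vgs - Vt = 1.1 - 0.3 = 0.8 V
Step 2: gm = mu * Cox * (W/L) * Vov
Step 3: gm = 309 * 2.045e-07 * 5.5 * 0.8 = 2.78e-04 S

2.78e-04


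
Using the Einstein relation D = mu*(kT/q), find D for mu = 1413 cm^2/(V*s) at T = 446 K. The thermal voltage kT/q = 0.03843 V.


Step 1: D = mu * (kT/q)
Step 2: D = 1413 * 0.03843
Step 3: D = 54.3 cm^2/s

54.3


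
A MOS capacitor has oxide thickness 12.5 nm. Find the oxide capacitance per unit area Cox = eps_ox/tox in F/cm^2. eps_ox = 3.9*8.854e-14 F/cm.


Step 1: eps_ox = 3.9 * 8.854e-14 = 3.45306e-13 F/cm
Step 2: tox in cm = 12.5 nm * 1e-7 = 1.2500e-06 cm
Step 3: Cox = 3.45306e-13 / 1.2500e-06 = 2.76e-07 F/cm^2

2.76e-07


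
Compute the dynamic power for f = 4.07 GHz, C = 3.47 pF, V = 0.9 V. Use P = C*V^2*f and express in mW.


Step 1: V^2 = 0.9^2 = 0.81 V^2
Step 2: P = C*V^2*f = 3.47e-12 F * 0.81 * 4.07e9 Hz
Step 3: P = 1.1439549e-02 W
Step 4: P = 11.44 mW

11.44


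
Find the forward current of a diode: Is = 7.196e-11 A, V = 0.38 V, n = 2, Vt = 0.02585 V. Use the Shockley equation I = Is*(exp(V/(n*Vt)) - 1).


Step 1: V/(n*Vt) = 0.38/(2*0.02585) = 7.3501
Step 2: exp(7.3501) = 1.5564e+03
Step 3: I = 7.196e-11 * (1.5564e+03 - 1) = 1.12e-07 A

1.12e-07


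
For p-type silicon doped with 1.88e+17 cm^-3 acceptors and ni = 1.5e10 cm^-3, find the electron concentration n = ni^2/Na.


Step 1: Majority hole concentration p ≈ Na = 1.88e+17 cm^-3
Step 2: n = ni^2 / Na = (1.5e10)^2 / 1.88e+17
Step 3: n = 1.20e+03 cm^-3

1.20e+03


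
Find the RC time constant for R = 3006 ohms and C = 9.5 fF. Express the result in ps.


Step 1: tau = R * C
Step 2: tau = 3006 * 9.5 fF = 3006 * 9.5e-15 F
Step 3: tau = 2.8557e-11 s = 28.557 ps

28.557


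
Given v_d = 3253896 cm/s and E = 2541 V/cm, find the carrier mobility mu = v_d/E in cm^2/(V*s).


Step 1: mu = v_d / E
Step 2: mu = 3253896 / 2541
Step 3: mu = 1280.56 cm^2/(V*s)

1280.56


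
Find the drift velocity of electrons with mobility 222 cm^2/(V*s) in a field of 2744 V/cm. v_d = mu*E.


Step 1: v_d = mu * E
Step 2: v_d = 222 * 2744 = 609168
Step 3: v_d = 6.09e+05 cm/s

6.09e+05


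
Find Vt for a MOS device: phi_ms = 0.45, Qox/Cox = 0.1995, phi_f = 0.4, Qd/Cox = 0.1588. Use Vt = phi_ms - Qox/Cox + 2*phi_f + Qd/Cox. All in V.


Step 1: Vt = phi_ms - Qox/Cox + 2*phi_f + Qd/Cox
Step 2: Vt = 0.45 - 0.1995 + 2*0.4 + 0.1588
Step 3: Vt = 0.45 - 0.1995 + 0.8 + 0.1588
Step 4: Vt = 1.2093 V

1.2093


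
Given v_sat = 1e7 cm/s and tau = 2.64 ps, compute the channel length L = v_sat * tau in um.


Step 1: tau in seconds = 2.64 ps * 1e-12 = 2.6400e-12 s
Step 2: L = v_sat * tau = 1e7 * 2.6400e-12 = 2.6400e-05 cm
Step 3: L in um = 2.6400e-05 * 1e4 = 0.264 um

0.264


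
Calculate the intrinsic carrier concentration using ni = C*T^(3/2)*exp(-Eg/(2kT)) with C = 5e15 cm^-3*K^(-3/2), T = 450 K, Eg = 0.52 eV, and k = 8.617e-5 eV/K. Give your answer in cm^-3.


Step 1: Compute kT = 8.617e-5 * 450 = 0.0387765 eV
Step 2: Exponent = -Eg/(2kT) = -0.52/(2*0.0387765) = -6.70509
Step 3: T^(3/2) = 450^1.5 = 9545.94
Step 4: ni = 5e15 * 9545.94 * exp(-6.70509) = 5.85e+16 cm^-3

5.85e+16


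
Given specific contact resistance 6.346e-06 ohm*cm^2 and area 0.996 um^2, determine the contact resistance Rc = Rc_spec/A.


Step 1: Convert area to cm^2: 0.996 um^2 = 9.9600e-09 cm^2
Step 2: Rc = Rc_spec / A = 6.346e-06 / 9.9600e-09
Step 3: Rc = 6.37e+02 ohms

6.37e+02


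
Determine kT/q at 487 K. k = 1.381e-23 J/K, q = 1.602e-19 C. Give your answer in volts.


Step 1: kT = 1.381e-23 * 487 = 6.72547e-21 J
Step 2: Vt = kT/q = 6.72547e-21 / 1.602e-19
Step 3: Vt = 0.04198 V

0.04198


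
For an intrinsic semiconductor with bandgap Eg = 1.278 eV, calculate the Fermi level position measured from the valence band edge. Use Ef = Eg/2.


Step 1: For an intrinsic semiconductor, the Fermi level sits at midgap.
Step 2: Ef = Eg / 2 = 1.278 / 2 = 0.639 eV

0.639


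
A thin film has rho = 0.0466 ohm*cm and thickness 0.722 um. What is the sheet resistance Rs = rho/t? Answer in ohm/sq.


Step 1: Convert thickness to cm: t = 0.722 um = 7.2200e-05 cm
Step 2: Rs = rho / t = 0.0466 / 7.2200e-05
Step 3: Rs = 645.4 ohm/sq

645.4


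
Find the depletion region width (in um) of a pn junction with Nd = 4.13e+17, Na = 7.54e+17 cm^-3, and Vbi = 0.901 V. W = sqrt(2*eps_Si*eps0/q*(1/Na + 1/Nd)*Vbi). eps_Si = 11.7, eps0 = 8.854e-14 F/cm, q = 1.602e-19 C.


Step 1: 1/Na + 1/Nd = 1/7.54e+17 + 1/4.13e+17 = 3.74757e-18
Step 2: 2*eps*eps0/q = 2*11.7*8.854e-14/1.602e-19 = 1.293281e+07
Step 3: W^2 = 1.293281e+07 * 3.74757e-18 * 0.901 = 4.36684e-11
Step 4: W = sqrt(4.36684e-11) = 6.608e-06 cm = 0.06608 um

0.06608


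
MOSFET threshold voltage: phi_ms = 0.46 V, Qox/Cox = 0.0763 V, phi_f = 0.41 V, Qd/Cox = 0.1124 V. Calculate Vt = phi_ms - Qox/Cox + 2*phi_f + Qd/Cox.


Step 1: Vt = phi_ms - Qox/Cox + 2*phi_f + Qd/Cox
Step 2: Vt = 0.46 - 0.0763 + 2*0.41 + 0.1124
Step 3: Vt = 0.46 - 0.0763 + 0.82 + 0.1124
Step 4: Vt = 1.3161 V

1.3161


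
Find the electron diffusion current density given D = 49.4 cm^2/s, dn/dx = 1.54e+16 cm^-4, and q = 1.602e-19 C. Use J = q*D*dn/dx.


Step 1: J = q * D * (dn/dx)
Step 2: J = 1.602e-19 * 49.4 * 1.54e+16
Step 3: J = 1.22e-01 A/cm^2

1.22e-01


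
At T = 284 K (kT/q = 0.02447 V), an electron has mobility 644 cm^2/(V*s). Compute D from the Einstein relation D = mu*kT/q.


Step 1: D = mu * (kT/q)
Step 2: D = 644 * 0.02447
Step 3: D = 15.76 cm^2/s

15.76


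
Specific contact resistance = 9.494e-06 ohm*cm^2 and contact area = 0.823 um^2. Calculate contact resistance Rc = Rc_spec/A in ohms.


Step 1: Convert area to cm^2: 0.823 um^2 = 8.2300e-09 cm^2
Step 2: Rc = Rc_spec / A = 9.494e-06 / 8.2300e-09
Step 3: Rc = 1.15e+03 ohms

1.15e+03


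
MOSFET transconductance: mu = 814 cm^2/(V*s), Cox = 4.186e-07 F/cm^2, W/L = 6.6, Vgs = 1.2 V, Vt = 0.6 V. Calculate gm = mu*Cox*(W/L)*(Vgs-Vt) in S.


Step 1: Vov = Vgs - Vt = 1.2 - 0.6 = 0.6 V
Step 2: gm = mu * Cox * (W/L) * Vov
Step 3: gm = 814 * 4.186e-07 * 6.6 * 0.6 = 1.35e-03 S

1.35e-03


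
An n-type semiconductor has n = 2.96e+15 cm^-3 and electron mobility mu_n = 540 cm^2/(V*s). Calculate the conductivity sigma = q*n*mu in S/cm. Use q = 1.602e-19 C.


Step 1: sigma = q * n * mu
Step 2: sigma = 1.602e-19 * 2.96e+15 * 540
Step 3: sigma = 2.561e-01 S/cm

2.561e-01


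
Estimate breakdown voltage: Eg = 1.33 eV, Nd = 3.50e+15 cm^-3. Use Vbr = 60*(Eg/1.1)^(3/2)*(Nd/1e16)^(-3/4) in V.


Step 1: Eg/1.1 = 1.33/1.1 = 1.209091
Step 2: (Eg/1.1)^1.5 = 1.209091^1.5 = 1.329500
Step 3: (Nd/1e16)^(-0.75) = (0.35)^(-0.75) = 2.197602
Step 4: Vbr = 60 * 1.329500 * 2.197602 = 175.3 V

175.3


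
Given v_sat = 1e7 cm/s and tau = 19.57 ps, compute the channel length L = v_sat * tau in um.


Step 1: tau in seconds = 19.57 ps * 1e-12 = 1.9570e-11 s
Step 2: L = v_sat * tau = 1e7 * 1.9570e-11 = 1.9570e-04 cm
Step 3: L in um = 1.9570e-04 * 1e4 = 1.957 um

1.957


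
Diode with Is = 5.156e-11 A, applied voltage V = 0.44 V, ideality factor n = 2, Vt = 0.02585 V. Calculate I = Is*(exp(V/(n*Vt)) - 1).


Step 1: V/(n*Vt) = 0.44/(2*0.02585) = 8.5106
Step 2: exp(8.5106) = 4.9671e+03
Step 3: I = 5.156e-11 * (4.9671e+03 - 1) = 2.56e-07 A

2.56e-07


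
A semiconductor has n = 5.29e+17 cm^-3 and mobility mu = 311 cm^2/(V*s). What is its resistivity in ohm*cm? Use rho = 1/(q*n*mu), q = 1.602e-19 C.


Step 1: sigma = q * n * mu = 1.602e-19 * 5.29e+17 * 311 = 2.63559e+01 S/cm
Step 2: rho = 1 / sigma = 1 / 2.63559e+01 = 0.03794 ohm*cm

0.03794


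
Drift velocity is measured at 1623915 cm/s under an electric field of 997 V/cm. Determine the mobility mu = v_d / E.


Step 1: mu = v_d / E
Step 2: mu = 1623915 / 997
Step 3: mu = 1628.8 cm^2/(V*s)

1628.8


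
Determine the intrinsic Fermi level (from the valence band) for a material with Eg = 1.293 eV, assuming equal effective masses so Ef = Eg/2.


Step 1: For an intrinsic semiconductor, the Fermi level sits at midgap.
Step 2: Ef = Eg / 2 = 1.293 / 2 = 0.6465 eV

0.6465


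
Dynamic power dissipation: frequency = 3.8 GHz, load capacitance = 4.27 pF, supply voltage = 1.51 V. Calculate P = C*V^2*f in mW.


Step 1: V^2 = 1.51^2 = 2.2801 V^2
Step 2: P = C*V^2*f = 4.27e-12 F * 2.2801 * 3.8e9 Hz
Step 3: P = 3.69969026e-02 W
Step 4: P = 36.997 mW

36.997


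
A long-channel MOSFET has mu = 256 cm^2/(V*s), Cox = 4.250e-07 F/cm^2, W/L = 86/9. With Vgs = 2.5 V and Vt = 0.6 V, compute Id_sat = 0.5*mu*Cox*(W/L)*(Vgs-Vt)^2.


Step 1: Overdrive voltage Vov = Vgs - Vt = 2.5 - 0.6 = 1.9 V
Step 2: W/L = 86/9 = 9.55556
Step 3: Id = 0.5 * 256 * 4.250e-07 * 9.55556 * 1.9^2
Step 4: Id = 1.88e-03 A

1.88e-03


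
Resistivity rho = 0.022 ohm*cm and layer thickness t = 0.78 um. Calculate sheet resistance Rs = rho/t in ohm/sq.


Step 1: Convert thickness to cm: t = 0.78 um = 7.8000e-05 cm
Step 2: Rs = rho / t = 0.022 / 7.8000e-05
Step 3: Rs = 282.1 ohm/sq

282.1


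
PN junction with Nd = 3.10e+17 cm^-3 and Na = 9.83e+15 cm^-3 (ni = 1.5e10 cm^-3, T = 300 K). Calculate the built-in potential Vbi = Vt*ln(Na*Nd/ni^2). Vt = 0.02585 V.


Step 1: Compute Na*Nd/ni^2 = 9.83e+15 * 3.10e+17 / (1.5e10)^2 = 1.3544e+13
Step 2: ln(1.3544e+13) = 30.2370
Step 3: Vbi = 0.02585 * 30.2370 = 0.782 V

0.782


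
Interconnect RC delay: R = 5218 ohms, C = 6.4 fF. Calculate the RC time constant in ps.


Step 1: tau = R * C
Step 2: tau = 5218 * 6.4 fF = 5218 * 6.4e-15 F
Step 3: tau = 3.33952e-11 s = 33.3952 ps

33.3952


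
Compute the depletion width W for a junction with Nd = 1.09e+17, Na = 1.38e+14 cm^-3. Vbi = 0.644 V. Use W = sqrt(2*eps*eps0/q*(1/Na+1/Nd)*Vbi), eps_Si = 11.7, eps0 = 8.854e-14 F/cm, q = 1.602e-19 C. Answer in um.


Step 1: 1/Na + 1/Nd = 1/1.38e+14 + 1/1.09e+17 = 7.25555e-15
Step 2: 2*eps*eps0/q = 2*11.7*8.854e-14/1.602e-19 = 1.293281e+07
Step 3: W^2 = 1.293281e+07 * 7.25555e-15 * 0.644 = 6.04295e-08
Step 4: W = sqrt(6.04295e-08) = 2.458e-04 cm = 2.458 um

2.458


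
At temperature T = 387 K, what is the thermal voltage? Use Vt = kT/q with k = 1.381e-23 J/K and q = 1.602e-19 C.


Step 1: kT = 1.381e-23 * 387 = 5.34447e-21 J
Step 2: Vt = kT/q = 5.34447e-21 / 1.602e-19
Step 3: Vt = 0.03336 V

0.03336


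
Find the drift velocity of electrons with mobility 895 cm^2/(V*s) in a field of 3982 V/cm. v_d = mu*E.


Step 1: v_d = mu * E
Step 2: v_d = 895 * 3982 = 3563890
Step 3: v_d = 3.56e+06 cm/s

3.56e+06


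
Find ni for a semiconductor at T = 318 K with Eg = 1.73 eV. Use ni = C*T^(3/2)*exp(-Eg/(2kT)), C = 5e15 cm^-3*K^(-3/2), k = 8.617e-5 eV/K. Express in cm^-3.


Step 1: Compute kT = 8.617e-5 * 318 = 0.02740206 eV
Step 2: Exponent = -Eg/(2kT) = -1.73/(2*0.02740206) = -31.56697
Step 3: T^(3/2) = 318^1.5 = 5670.75
Step 4: ni = 5e15 * 5670.75 * exp(-31.56697) = 5.54e+05 cm^-3

5.54e+05


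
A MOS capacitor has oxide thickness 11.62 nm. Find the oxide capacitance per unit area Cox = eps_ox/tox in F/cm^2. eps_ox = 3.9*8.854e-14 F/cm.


Step 1: eps_ox = 3.9 * 8.854e-14 = 3.45306e-13 F/cm
Step 2: tox in cm = 11.62 nm * 1e-7 = 1.1620e-06 cm
Step 3: Cox = 3.45306e-13 / 1.1620e-06 = 2.97e-07 F/cm^2

2.97e-07


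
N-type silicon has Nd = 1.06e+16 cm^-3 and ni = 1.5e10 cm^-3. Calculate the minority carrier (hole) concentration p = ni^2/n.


Step 1: Since Nd >> ni, n ≈ Nd = 1.06e+16 cm^-3
Step 2: p = ni^2 / n = (1.5e10)^2 / 1.06e+16
Step 3: p = 2.25e20 / 1.06e+16 = 2.12e+04 cm^-3

2.12e+04


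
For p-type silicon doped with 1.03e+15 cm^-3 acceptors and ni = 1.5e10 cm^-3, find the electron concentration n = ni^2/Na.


Step 1: Majority hole concentration p ≈ Na = 1.03e+15 cm^-3
Step 2: n = ni^2 / Na = (1.5e10)^2 / 1.03e+15
Step 3: n = 2.18e+05 cm^-3

2.18e+05


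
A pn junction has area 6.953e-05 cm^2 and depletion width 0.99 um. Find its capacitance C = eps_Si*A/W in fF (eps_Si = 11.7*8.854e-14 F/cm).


Step 1: eps_Si = 11.7 * 8.854e-14 = 1.035918e-12 F/cm
Step 2: W in cm = 0.99 * 1e-4 = 9.90e-05 cm
Step 3: C = 1.035918e-12 * 6.953e-05 / 9.90e-05 = 7.275493e-13 F
Step 4: C = 727.55 fF

727.55


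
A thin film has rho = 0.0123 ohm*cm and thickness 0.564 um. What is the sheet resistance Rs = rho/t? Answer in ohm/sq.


Step 1: Convert thickness to cm: t = 0.564 um = 5.6400e-05 cm
Step 2: Rs = rho / t = 0.0123 / 5.6400e-05
Step 3: Rs = 218.1 ohm/sq

218.1


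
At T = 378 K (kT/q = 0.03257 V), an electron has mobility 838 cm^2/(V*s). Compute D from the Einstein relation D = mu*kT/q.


Step 1: D = mu * (kT/q)
Step 2: D = 838 * 0.03257
Step 3: D = 27.29 cm^2/s

27.29


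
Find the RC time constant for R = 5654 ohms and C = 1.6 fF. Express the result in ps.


Step 1: tau = R * C
Step 2: tau = 5654 * 1.6 fF = 5654 * 1.6e-15 F
Step 3: tau = 9.0464e-12 s = 9.0464 ps

9.0464


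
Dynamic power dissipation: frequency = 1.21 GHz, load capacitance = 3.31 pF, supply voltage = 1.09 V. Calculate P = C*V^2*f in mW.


Step 1: V^2 = 1.09^2 = 1.1881 V^2
Step 2: P = C*V^2*f = 3.31e-12 F * 1.1881 * 1.21e9 Hz
Step 3: P = 4.75845931e-03 W
Step 4: P = 4.758 mW

4.758


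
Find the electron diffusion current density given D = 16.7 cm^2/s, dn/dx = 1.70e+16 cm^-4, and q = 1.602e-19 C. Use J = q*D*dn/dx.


Step 1: J = q * D * (dn/dx)
Step 2: J = 1.602e-19 * 16.7 * 1.70e+16
Step 3: J = 4.55e-02 A/cm^2

4.55e-02


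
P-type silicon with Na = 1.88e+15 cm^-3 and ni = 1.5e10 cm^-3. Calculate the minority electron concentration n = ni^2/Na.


Step 1: Majority hole concentration p ≈ Na = 1.88e+15 cm^-3
Step 2: n = ni^2 / Na = (1.5e10)^2 / 1.88e+15
Step 3: n = 1.20e+05 cm^-3

1.20e+05


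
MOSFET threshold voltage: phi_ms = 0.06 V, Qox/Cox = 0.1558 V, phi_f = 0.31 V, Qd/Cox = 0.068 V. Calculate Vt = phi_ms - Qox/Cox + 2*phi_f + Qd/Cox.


Step 1: Vt = phi_ms - Qox/Cox + 2*phi_f + Qd/Cox
Step 2: Vt = 0.06 - 0.1558 + 2*0.31 + 0.068
Step 3: Vt = 0.06 - 0.1558 + 0.62 + 0.068
Step 4: Vt = 0.5922 V

0.5922


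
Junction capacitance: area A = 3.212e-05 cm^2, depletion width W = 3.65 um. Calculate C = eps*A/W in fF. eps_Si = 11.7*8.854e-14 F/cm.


Step 1: eps_Si = 11.7 * 8.854e-14 = 1.035918e-12 F/cm
Step 2: W in cm = 3.65 * 1e-4 = 3.65e-04 cm
Step 3: C = 1.035918e-12 * 3.212e-05 / 3.65e-04 = 9.116078e-14 F
Step 4: C = 91.16 fF

91.16


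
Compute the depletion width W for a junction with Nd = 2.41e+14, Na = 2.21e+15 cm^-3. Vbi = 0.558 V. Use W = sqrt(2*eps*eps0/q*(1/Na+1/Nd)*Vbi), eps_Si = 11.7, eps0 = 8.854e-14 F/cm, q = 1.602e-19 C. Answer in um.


Step 1: 1/Na + 1/Nd = 1/2.21e+15 + 1/2.41e+14 = 4.60187e-15
Step 2: 2*eps*eps0/q = 2*11.7*8.854e-14/1.602e-19 = 1.293281e+07
Step 3: W^2 = 1.293281e+07 * 4.60187e-15 * 0.558 = 3.32094e-08
Step 4: W = sqrt(3.32094e-08) = 1.822e-04 cm = 1.822 um

1.822


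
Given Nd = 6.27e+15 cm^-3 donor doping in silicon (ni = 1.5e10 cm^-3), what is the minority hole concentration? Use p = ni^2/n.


Step 1: Since Nd >> ni, n ≈ Nd = 6.27e+15 cm^-3
Step 2: p = ni^2 / n = (1.5e10)^2 / 6.27e+15
Step 3: p = 2.25e20 / 6.27e+15 = 3.59e+04 cm^-3

3.59e+04


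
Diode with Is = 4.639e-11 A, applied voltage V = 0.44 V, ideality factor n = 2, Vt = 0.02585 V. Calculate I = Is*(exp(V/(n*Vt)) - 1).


Step 1: V/(n*Vt) = 0.44/(2*0.02585) = 8.5106
Step 2: exp(8.5106) = 4.9671e+03
Step 3: I = 4.639e-11 * (4.9671e+03 - 1) = 2.30e-07 A

2.30e-07


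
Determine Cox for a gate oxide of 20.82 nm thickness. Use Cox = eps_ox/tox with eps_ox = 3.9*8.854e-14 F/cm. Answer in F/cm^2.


Step 1: eps_ox = 3.9 * 8.854e-14 = 3.45306e-13 F/cm
Step 2: tox in cm = 20.82 nm * 1e-7 = 2.0820e-06 cm
Step 3: Cox = 3.45306e-13 / 2.0820e-06 = 1.66e-07 F/cm^2

1.66e-07


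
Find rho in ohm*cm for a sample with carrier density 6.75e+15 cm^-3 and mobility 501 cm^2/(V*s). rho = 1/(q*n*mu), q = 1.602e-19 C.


Step 1: sigma = q * n * mu = 1.602e-19 * 6.75e+15 * 501 = 5.41756e-01 S/cm
Step 2: rho = 1 / sigma = 1 / 5.41756e-01 = 1.846 ohm*cm

1.846


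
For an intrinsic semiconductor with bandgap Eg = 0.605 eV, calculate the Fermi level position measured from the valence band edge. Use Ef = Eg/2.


Step 1: For an intrinsic semiconductor, the Fermi level sits at midgap.
Step 2: Ef = Eg / 2 = 0.605 / 2 = 0.3025 eV

0.3025


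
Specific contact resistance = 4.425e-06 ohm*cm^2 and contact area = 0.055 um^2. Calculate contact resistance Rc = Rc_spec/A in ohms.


Step 1: Convert area to cm^2: 0.055 um^2 = 5.5000e-10 cm^2
Step 2: Rc = Rc_spec / A = 4.425e-06 / 5.5000e-10
Step 3: Rc = 8.05e+03 ohms

8.05e+03


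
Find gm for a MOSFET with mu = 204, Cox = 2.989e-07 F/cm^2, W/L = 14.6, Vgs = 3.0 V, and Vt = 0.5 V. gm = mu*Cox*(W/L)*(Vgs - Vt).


Step 1: Vov = Vgs - Vt = 3.0 - 0.5 = 2.5 V
Step 2: gm = mu * Cox * (W/L) * Vov
Step 3: gm = 204 * 2.989e-07 * 14.6 * 2.5 = 2.23e-03 S

2.23e-03


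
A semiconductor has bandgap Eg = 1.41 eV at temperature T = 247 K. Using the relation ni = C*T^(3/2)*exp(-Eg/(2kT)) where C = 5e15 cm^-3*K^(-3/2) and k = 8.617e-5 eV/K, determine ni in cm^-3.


Step 1: Compute kT = 8.617e-5 * 247 = 0.02128399 eV
Step 2: Exponent = -Eg/(2kT) = -1.41/(2*0.02128399) = -33.12349
Step 3: T^(3/2) = 247^1.5 = 3881.91
Step 4: ni = 5e15 * 3881.91 * exp(-33.12349) = 7.99e+04 cm^-3

7.99e+04


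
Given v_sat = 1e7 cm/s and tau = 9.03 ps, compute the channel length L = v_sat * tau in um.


Step 1: tau in seconds = 9.03 ps * 1e-12 = 9.0300e-12 s
Step 2: L = v_sat * tau = 1e7 * 9.0300e-12 = 9.0300e-05 cm
Step 3: L in um = 9.0300e-05 * 1e4 = 0.903 um

0.903


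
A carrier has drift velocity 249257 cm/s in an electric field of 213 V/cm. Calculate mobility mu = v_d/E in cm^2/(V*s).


Step 1: mu = v_d / E
Step 2: mu = 249257 / 213
Step 3: mu = 1170.22 cm^2/(V*s)

1170.22


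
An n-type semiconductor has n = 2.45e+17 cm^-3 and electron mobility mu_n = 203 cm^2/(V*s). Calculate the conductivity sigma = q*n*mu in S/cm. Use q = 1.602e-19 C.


Step 1: sigma = q * n * mu
Step 2: sigma = 1.602e-19 * 2.45e+17 * 203
Step 3: sigma = 7.968e+00 S/cm

7.968e+00


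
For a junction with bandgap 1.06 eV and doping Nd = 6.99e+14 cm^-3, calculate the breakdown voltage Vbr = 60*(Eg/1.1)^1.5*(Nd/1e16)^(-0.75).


Step 1: Eg/1.1 = 1.06/1.1 = 0.963636
Step 2: (Eg/1.1)^1.5 = 0.963636^1.5 = 0.945953
Step 3: (Nd/1e16)^(-0.75) = (0.0699)^(-0.75) = 7.356007
Step 4: Vbr = 60 * 0.945953 * 7.356007 = 417.5 V

417.5


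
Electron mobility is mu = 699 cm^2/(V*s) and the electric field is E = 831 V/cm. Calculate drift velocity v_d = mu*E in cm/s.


Step 1: v_d = mu * E
Step 2: v_d = 699 * 831 = 580869
Step 3: v_d = 5.81e+05 cm/s

5.81e+05


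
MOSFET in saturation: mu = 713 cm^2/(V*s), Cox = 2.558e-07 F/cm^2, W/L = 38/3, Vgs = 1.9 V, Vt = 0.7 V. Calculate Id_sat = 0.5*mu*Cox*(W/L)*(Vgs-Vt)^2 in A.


Step 1: Overdrive voltage Vov = Vgs - Vt = 1.9 - 0.7 = 1.2 V
Step 2: W/L = 38/3 = 12.6667
Step 3: Id = 0.5 * 713 * 2.558e-07 * 12.6667 * 1.2^2
Step 4: Id = 1.66e-03 A

1.66e-03


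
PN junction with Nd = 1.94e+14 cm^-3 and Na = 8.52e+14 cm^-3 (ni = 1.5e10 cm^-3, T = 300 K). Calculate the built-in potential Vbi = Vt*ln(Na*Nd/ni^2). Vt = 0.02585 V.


Step 1: Compute Na*Nd/ni^2 = 8.52e+14 * 1.94e+14 / (1.5e10)^2 = 7.3461e+08
Step 2: ln(7.3461e+08) = 20.4149
Step 3: Vbi = 0.02585 * 20.4149 = 0.528 V

0.528


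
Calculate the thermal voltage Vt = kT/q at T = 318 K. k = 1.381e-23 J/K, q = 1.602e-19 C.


Step 1: kT = 1.381e-23 * 318 = 4.39158e-21 J
Step 2: Vt = kT/q = 4.39158e-21 / 1.602e-19
Step 3: Vt = 0.02741 V

0.02741


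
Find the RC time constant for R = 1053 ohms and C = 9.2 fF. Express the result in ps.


Step 1: tau = R * C
Step 2: tau = 1053 * 9.2 fF = 1053 * 9.2e-15 F
Step 3: tau = 9.6876e-12 s = 9.6876 ps

9.6876


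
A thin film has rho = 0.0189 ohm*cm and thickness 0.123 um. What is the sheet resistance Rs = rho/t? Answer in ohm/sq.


Step 1: Convert thickness to cm: t = 0.123 um = 1.2300e-05 cm
Step 2: Rs = rho / t = 0.0189 / 1.2300e-05
Step 3: Rs = 1536.6 ohm/sq

1536.6


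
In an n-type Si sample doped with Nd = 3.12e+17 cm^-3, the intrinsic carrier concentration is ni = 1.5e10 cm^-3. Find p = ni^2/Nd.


Step 1: Since Nd >> ni, n ≈ Nd = 3.12e+17 cm^-3
Step 2: p = ni^2 / n = (1.5e10)^2 / 3.12e+17
Step 3: p = 2.25e20 / 3.12e+17 = 7.21e+02 cm^-3

7.21e+02


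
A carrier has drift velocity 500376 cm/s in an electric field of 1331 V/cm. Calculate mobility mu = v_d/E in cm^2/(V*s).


Step 1: mu = v_d / E
Step 2: mu = 500376 / 1331
Step 3: mu = 375.94 cm^2/(V*s)

375.94


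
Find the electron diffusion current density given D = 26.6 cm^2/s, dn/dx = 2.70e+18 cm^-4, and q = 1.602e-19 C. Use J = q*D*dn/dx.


Step 1: J = q * D * (dn/dx)
Step 2: J = 1.602e-19 * 26.6 * 2.70e+18
Step 3: J = 1.15e+01 A/cm^2

1.15e+01


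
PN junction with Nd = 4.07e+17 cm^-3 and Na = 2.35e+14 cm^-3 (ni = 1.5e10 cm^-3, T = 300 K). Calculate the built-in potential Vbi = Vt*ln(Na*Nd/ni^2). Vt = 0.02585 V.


Step 1: Compute Na*Nd/ni^2 = 2.35e+14 * 4.07e+17 / (1.5e10)^2 = 4.2509e+11
Step 2: ln(4.2509e+11) = 26.7756
Step 3: Vbi = 0.02585 * 26.7756 = 0.692 V

0.692


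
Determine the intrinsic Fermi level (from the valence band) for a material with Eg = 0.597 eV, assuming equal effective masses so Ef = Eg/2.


Step 1: For an intrinsic semiconductor, the Fermi level sits at midgap.
Step 2: Ef = Eg / 2 = 0.597 / 2 = 0.2985 eV

0.2985


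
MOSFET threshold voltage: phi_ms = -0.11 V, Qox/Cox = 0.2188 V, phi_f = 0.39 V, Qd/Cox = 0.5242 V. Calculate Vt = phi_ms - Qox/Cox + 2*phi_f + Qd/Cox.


Step 1: Vt = phi_ms - Qox/Cox + 2*phi_f + Qd/Cox
Step 2: Vt = -0.11 - 0.2188 + 2*0.39 + 0.5242
Step 3: Vt = -0.11 - 0.2188 + 0.78 + 0.5242
Step 4: Vt = 0.9754 V

0.9754


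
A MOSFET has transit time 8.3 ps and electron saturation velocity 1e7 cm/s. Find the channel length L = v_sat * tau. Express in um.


Step 1: tau in seconds = 8.3 ps * 1e-12 = 8.3000e-12 s
Step 2: L = v_sat * tau = 1e7 * 8.3000e-12 = 8.3000e-05 cm
Step 3: L in um = 8.3000e-05 * 1e4 = 0.83 um

0.83


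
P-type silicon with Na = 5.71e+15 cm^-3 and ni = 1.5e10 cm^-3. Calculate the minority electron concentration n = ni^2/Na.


Step 1: Majority hole concentration p ≈ Na = 5.71e+15 cm^-3
Step 2: n = ni^2 / Na = (1.5e10)^2 / 5.71e+15
Step 3: n = 3.94e+04 cm^-3

3.94e+04


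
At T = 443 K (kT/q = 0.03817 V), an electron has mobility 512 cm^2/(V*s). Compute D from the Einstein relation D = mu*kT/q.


Step 1: D = mu * (kT/q)
Step 2: D = 512 * 0.03817
Step 3: D = 19.54 cm^2/s

19.54


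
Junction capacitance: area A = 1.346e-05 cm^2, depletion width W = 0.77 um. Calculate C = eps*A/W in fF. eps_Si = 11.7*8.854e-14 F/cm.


Step 1: eps_Si = 11.7 * 8.854e-14 = 1.035918e-12 F/cm
Step 2: W in cm = 0.77 * 1e-4 = 7.70e-05 cm
Step 3: C = 1.035918e-12 * 1.346e-05 / 7.70e-05 = 1.810838e-13 F
Step 4: C = 181.08 fF

181.08


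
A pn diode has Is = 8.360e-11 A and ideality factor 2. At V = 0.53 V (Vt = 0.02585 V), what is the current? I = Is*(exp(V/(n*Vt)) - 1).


Step 1: V/(n*Vt) = 0.53/(2*0.02585) = 10.2515
Step 2: exp(10.2515) = 2.8325e+04
Step 3: I = 8.360e-11 * (2.8325e+04 - 1) = 2.37e-06 A

2.37e-06


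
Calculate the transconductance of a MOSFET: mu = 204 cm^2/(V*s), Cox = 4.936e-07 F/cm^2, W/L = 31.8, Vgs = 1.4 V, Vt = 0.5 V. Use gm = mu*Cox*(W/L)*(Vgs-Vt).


Step 1: Vov = Vgs - Vt = 1.4 - 0.5 = 0.9 V
Step 2: gm = mu * Cox * (W/L) * Vov
Step 3: gm = 204 * 4.936e-07 * 31.8 * 0.9 = 2.88e-03 S

2.88e-03


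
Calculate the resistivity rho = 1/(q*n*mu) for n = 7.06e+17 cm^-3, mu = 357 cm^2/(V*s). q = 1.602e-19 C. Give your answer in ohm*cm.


Step 1: sigma = q * n * mu = 1.602e-19 * 7.06e+17 * 357 = 4.03771e+01 S/cm
Step 2: rho = 1 / sigma = 1 / 4.03771e+01 = 0.02477 ohm*cm

0.02477


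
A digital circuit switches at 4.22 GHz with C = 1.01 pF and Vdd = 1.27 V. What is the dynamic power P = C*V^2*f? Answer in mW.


Step 1: V^2 = 1.27^2 = 1.6129 V^2
Step 2: P = C*V^2*f = 1.01e-12 F * 1.6129 * 4.22e9 Hz
Step 3: P = 6.87450238e-03 W
Step 4: P = 6.875 mW

6.875


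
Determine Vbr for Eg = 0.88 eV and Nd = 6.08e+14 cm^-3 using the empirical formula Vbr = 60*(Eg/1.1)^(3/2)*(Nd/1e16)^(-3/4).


Step 1: Eg/1.1 = 0.88/1.1 = 0.800000
Step 2: (Eg/1.1)^1.5 = 0.800000^1.5 = 0.715542
Step 3: (Nd/1e16)^(-0.75) = (0.0608)^(-0.75) = 8.167184
Step 4: Vbr = 60 * 0.715542 * 8.167184 = 350.6 V

350.6


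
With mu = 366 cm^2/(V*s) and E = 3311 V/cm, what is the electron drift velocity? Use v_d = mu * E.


Step 1: v_d = mu * E
Step 2: v_d = 366 * 3311 = 1211826
Step 3: v_d = 1.21e+06 cm/s

1.21e+06


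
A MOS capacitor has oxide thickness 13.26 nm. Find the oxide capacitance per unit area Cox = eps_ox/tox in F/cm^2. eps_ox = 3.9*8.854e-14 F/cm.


Step 1: eps_ox = 3.9 * 8.854e-14 = 3.45306e-13 F/cm
Step 2: tox in cm = 13.26 nm * 1e-7 = 1.3260e-06 cm
Step 3: Cox = 3.45306e-13 / 1.3260e-06 = 2.60e-07 F/cm^2

2.60e-07


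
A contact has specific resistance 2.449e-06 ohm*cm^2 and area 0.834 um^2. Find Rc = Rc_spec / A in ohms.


Step 1: Convert area to cm^2: 0.834 um^2 = 8.3400e-09 cm^2
Step 2: Rc = Rc_spec / A = 2.449e-06 / 8.3400e-09
Step 3: Rc = 2.94e+02 ohms

2.94e+02


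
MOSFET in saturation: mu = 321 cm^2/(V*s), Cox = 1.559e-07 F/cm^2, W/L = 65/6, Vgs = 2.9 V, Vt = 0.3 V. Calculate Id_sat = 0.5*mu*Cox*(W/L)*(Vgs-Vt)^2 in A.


Step 1: Overdrive voltage Vov = Vgs - Vt = 2.9 - 0.3 = 2.6 V
Step 2: W/L = 65/6 = 10.8333
Step 3: Id = 0.5 * 321 * 1.559e-07 * 10.8333 * 2.6^2
Step 4: Id = 1.83e-03 A

1.83e-03


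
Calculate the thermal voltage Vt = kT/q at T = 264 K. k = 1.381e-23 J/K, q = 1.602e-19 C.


Step 1: kT = 1.381e-23 * 264 = 3.64584e-21 J
Step 2: Vt = kT/q = 3.64584e-21 / 1.602e-19
Step 3: Vt = 0.02276 V

0.02276


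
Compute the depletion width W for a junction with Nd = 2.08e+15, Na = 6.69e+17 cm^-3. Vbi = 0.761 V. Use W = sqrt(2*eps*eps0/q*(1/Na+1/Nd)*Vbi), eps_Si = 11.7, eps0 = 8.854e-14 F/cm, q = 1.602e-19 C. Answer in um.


Step 1: 1/Na + 1/Nd = 1/6.69e+17 + 1/2.08e+15 = 4.82264e-16
Step 2: 2*eps*eps0/q = 2*11.7*8.854e-14/1.602e-19 = 1.293281e+07
Step 3: W^2 = 1.293281e+07 * 4.82264e-16 * 0.761 = 4.74638e-09
Step 4: W = sqrt(4.74638e-09) = 6.889e-05 cm = 0.6889 um

0.6889


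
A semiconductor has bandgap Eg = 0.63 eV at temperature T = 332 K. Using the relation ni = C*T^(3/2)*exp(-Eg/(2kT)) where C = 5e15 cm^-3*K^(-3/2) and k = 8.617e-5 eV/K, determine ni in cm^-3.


Step 1: Compute kT = 8.617e-5 * 332 = 0.02860844 eV
Step 2: Exponent = -Eg/(2kT) = -0.63/(2*0.02860844) = -11.01074
Step 3: T^(3/2) = 332^1.5 = 6049.33
Step 4: ni = 5e15 * 6049.33 * exp(-11.01074) = 5.00e+14 cm^-3

5.00e+14


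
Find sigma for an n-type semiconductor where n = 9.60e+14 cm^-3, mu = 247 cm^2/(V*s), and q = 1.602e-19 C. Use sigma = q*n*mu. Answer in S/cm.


Step 1: sigma = q * n * mu
Step 2: sigma = 1.602e-19 * 9.60e+14 * 247
Step 3: sigma = 3.799e-02 S/cm

3.799e-02


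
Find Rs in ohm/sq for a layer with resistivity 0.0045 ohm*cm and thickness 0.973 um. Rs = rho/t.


Step 1: Convert thickness to cm: t = 0.973 um = 9.7300e-05 cm
Step 2: Rs = rho / t = 0.0045 / 9.7300e-05
Step 3: Rs = 46.2 ohm/sq

46.2


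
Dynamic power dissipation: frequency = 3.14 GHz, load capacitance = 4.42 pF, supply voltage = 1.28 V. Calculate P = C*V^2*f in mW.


Step 1: V^2 = 1.28^2 = 1.6384 V^2
Step 2: P = C*V^2*f = 4.42e-12 F * 1.6384 * 3.14e9 Hz
Step 3: P = 2.273902592e-02 W
Step 4: P = 22.739 mW

22.739


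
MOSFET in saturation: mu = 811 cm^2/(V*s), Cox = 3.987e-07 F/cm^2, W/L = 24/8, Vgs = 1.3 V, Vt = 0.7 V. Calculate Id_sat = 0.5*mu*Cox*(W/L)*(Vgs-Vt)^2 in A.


Step 1: Overdrive voltage Vov = Vgs - Vt = 1.3 - 0.7 = 0.6 V
Step 2: W/L = 24/8 = 3
Step 3: Id = 0.5 * 811 * 3.987e-07 * 3 * 0.6^2
Step 4: Id = 1.75e-04 A

1.75e-04


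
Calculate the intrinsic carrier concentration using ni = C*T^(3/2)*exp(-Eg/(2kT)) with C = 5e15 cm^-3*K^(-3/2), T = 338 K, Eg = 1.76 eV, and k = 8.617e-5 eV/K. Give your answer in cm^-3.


Step 1: Compute kT = 8.617e-5 * 338 = 0.02912546 eV
Step 2: Exponent = -Eg/(2kT) = -1.76/(2*0.02912546) = -30.21412
Step 3: T^(3/2) = 338^1.5 = 6214.05
Step 4: ni = 5e15 * 6214.05 * exp(-30.21412) = 2.35e+06 cm^-3

2.35e+06


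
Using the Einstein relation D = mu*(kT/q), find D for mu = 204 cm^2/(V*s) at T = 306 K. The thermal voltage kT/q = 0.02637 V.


Step 1: D = mu * (kT/q)
Step 2: D = 204 * 0.02637
Step 3: D = 5.38 cm^2/s

5.38


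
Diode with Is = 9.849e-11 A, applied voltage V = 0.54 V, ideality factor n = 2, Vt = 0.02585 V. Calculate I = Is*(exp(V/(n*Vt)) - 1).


Step 1: V/(n*Vt) = 0.54/(2*0.02585) = 10.4449
Step 2: exp(10.4449) = 3.4369e+04
Step 3: I = 9.849e-11 * (3.4369e+04 - 1) = 3.38e-06 A

3.38e-06


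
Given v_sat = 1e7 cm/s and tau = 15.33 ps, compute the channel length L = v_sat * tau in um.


Step 1: tau in seconds = 15.33 ps * 1e-12 = 1.5330e-11 s
Step 2: L = v_sat * tau = 1e7 * 1.5330e-11 = 1.5330e-04 cm
Step 3: L in um = 1.5330e-04 * 1e4 = 1.533 um

1.533


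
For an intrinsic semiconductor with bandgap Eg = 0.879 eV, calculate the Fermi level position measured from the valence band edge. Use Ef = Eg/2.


Step 1: For an intrinsic semiconductor, the Fermi level sits at midgap.
Step 2: Ef = Eg / 2 = 0.879 / 2 = 0.4395 eV

0.4395


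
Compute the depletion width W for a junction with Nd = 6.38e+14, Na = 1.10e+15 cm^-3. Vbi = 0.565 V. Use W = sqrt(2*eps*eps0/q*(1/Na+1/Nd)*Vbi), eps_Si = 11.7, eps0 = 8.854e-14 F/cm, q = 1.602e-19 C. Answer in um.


Step 1: 1/Na + 1/Nd = 1/1.10e+15 + 1/6.38e+14 = 2.47649e-15
Step 2: 2*eps*eps0/q = 2*11.7*8.854e-14/1.602e-19 = 1.293281e+07
Step 3: W^2 = 1.293281e+07 * 2.47649e-15 * 0.565 = 1.80958e-08
Step 4: W = sqrt(1.80958e-08) = 1.345e-04 cm = 1.345 um

1.345


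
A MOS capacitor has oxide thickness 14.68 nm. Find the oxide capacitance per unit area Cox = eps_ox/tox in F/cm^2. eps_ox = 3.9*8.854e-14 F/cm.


Step 1: eps_ox = 3.9 * 8.854e-14 = 3.45306e-13 F/cm
Step 2: tox in cm = 14.68 nm * 1e-7 = 1.4680e-06 cm
Step 3: Cox = 3.45306e-13 / 1.4680e-06 = 2.35e-07 F/cm^2

2.35e-07


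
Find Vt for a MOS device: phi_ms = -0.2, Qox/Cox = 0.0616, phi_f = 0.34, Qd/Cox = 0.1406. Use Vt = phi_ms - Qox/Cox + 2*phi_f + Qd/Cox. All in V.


Step 1: Vt = phi_ms - Qox/Cox + 2*phi_f + Qd/Cox
Step 2: Vt = -0.2 - 0.0616 + 2*0.34 + 0.1406
Step 3: Vt = -0.2 - 0.0616 + 0.68 + 0.1406
Step 4: Vt = 0.559 V

0.559


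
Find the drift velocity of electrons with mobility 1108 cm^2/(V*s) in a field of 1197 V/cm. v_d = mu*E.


Step 1: v_d = mu * E
Step 2: v_d = 1108 * 1197 = 1326276
Step 3: v_d = 1.33e+06 cm/s

1.33e+06


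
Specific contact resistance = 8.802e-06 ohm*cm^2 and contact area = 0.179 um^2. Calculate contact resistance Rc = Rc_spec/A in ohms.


Step 1: Convert area to cm^2: 0.179 um^2 = 1.7900e-09 cm^2
Step 2: Rc = Rc_spec / A = 8.802e-06 / 1.7900e-09
Step 3: Rc = 4.92e+03 ohms

4.92e+03


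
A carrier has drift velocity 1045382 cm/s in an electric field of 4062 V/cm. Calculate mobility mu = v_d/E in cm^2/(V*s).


Step 1: mu = v_d / E
Step 2: mu = 1045382 / 4062
Step 3: mu = 257.36 cm^2/(V*s)

257.36


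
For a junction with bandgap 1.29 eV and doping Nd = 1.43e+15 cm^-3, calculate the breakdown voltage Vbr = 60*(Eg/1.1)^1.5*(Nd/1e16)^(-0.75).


Step 1: Eg/1.1 = 1.29/1.1 = 1.172727
Step 2: (Eg/1.1)^1.5 = 1.172727^1.5 = 1.269976
Step 3: (Nd/1e16)^(-0.75) = (0.143)^(-0.75) = 4.300292
Step 4: Vbr = 60 * 1.269976 * 4.300292 = 327.7 V

327.7


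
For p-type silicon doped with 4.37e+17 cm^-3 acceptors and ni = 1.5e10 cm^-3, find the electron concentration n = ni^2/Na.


Step 1: Majority hole concentration p ≈ Na = 4.37e+17 cm^-3
Step 2: n = ni^2 / Na = (1.5e10)^2 / 4.37e+17
Step 3: n = 5.15e+02 cm^-3

5.15e+02
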